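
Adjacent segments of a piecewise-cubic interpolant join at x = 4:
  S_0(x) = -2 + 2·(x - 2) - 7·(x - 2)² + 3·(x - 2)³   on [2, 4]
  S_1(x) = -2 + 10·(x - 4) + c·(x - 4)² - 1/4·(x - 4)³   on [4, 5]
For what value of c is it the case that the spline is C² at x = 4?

11

S_0''(x) = -14 + 18·(x - 2), so S_0''(4) = 22. On the right, S_1''(4) = 2c, so c = 11.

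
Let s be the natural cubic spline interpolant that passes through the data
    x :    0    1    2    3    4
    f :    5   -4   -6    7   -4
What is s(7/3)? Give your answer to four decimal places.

-1.5185

Write σ_i for s''(x_i). With h_i = 1, 1, 1, 1 and divided differences Δ_i = -9, -2, 13, -11, the continuity of s' gives the tridiagonal system
  1·σ_0 + 4·σ_1 + 1·σ_2 = 6(Δ_1 - Δ_0) = 42
  1·σ_1 + 4·σ_2 + 1·σ_3 = 6(Δ_2 - Δ_1) = 90
  1·σ_2 + 4·σ_3 + 1·σ_4 = 6(Δ_3 - Δ_2) = -144
Natural end conditions: σ_0 = σ_4 = 0.
Solving: σ_0 = 0, σ_1 = 9/4, σ_2 = 33, σ_3 = -177/4, σ_4 = 0.
On [2, 3], s(x) = -6 + 75/8·(x - 2) + 33/2·(x - 2)² - 103/8·(x - 2)³.
With (x - 2) = 1/3: s(7/3) = -41/27.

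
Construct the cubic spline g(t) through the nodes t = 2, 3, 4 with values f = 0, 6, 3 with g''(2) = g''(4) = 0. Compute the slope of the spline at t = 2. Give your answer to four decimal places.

Let M_i = g''(x_i). Step sizes h_i = 1, 1; slopes of the chords Δ_i = (y_(i+1) - y_i)/h_i = 6, -3.
  1·M_0 + 4·M_1 + 1·M_2 = 6(Δ_1 - Δ_0) = -54
Natural end conditions: M_0 = M_2 = 0.
Hence M_0 = 0, M_1 = -27/2, M_2 = 0.
On [2, 3], g'(t) = b_0 + 2c_0·(t - 2) + 3d_0·(t - 2)² with b_0 = Δ_0 - h_0(2M_0 + M_1)/6 = 33/4, c_0 = M_0/2 = 0, d_0 = (M_1 - M_0)/(6h_0) = -9/4. So g'(2) = 33/4.

8.2500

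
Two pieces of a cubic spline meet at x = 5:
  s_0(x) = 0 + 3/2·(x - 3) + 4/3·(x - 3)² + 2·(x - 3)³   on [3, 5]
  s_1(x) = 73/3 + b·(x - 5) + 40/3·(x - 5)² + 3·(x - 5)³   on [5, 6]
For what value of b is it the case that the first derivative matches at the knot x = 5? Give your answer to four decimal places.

s_0'(x) = 3/2 + 8/3·(x - 3) + 6·(x - 3)², so s_0'(5) = 185/6. On the right, s_1'(5) = b, so b = 185/6.

30.8333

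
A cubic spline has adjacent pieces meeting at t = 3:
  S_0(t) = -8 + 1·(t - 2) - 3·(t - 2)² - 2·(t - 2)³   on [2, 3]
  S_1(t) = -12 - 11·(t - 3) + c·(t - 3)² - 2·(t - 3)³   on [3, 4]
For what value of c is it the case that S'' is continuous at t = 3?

S_0''(t) = -6 - 12·(t - 2), so S_0''(3) = -18. On the right, S_1''(3) = 2c, so c = -9.

-9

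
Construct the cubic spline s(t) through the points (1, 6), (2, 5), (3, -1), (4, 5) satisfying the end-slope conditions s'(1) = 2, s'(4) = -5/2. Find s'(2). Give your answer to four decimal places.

Put M_i = s'' at the i-th knot. Here h = (1, 1, 1) and Δ = (-1, -6, 6), so the interior equations h_(i-1)·M_(i-1) + 2(h_(i-1)+h_i)·M_i + h_i·M_(i+1) = 6(Δ_i − Δ_(i-1)) read
  1·M_0 + 4·M_1 + 1·M_2 = 6(Δ_1 - Δ_0) = -30
  1·M_1 + 4·M_2 + 1·M_3 = 6(Δ_2 - Δ_1) = 72
Clamped end conditions give two more equations: 2h_0·M_0 + h_0·M_1 = 6(Δ_0 - s'(1)) = -18 and h_2·M_2 + 2h_2·M_3 = 6(s'(4) - Δ_2) = -51.
Forward elimination and back-substitution give M_0 = -7/5, M_1 = -76/5, M_2 = 161/5, M_3 = -208/5.
On [2, 3], s'(t) = b_1 + 2c_1·(t - 2) + 3d_1·(t - 2)² with b_1 = Δ_1 - h_1(2M_1 + M_2)/6 = -63/10, c_1 = M_1/2 = -38/5, d_1 = (M_2 - M_1)/(6h_1) = 79/10. So s'(2) = -63/10.

-6.3000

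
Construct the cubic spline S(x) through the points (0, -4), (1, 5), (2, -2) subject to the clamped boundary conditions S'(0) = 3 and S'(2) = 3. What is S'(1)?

With M_i denoting the second derivative at x_i, h_i = 1, 1, and Δ_i = (y_(i+1) − y_i)/h_i = 9, -7:
  1·M_0 + 4·M_1 + 1·M_2 = 6(Δ_1 - Δ_0) = -96
Clamped end conditions give two more equations: 2h_0·M_0 + h_0·M_1 = 6(Δ_0 - S'(0)) = 36 and h_1·M_1 + 2h_1·M_2 = 6(S'(2) - Δ_1) = 60.
Solving: M_0 = 42, M_1 = -48, M_2 = 54.
On [1, 2], S'(x) = b_1 + 2c_1·(x - 1) + 3d_1·(x - 1)² with b_1 = Δ_1 - h_1(2M_1 + M_2)/6 = 0, c_1 = M_1/2 = -24, d_1 = (M_2 - M_1)/(6h_1) = 17. So S'(1) = 0.

0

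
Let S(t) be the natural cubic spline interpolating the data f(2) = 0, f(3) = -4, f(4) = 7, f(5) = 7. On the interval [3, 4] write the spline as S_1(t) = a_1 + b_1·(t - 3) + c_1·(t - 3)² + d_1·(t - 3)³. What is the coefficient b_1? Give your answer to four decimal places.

Put M_i = S'' at the i-th knot. Here h = (1, 1, 1) and Δ = (-4, 11, 0), so the interior equations h_(i-1)·M_(i-1) + 2(h_(i-1)+h_i)·M_i + h_i·M_(i+1) = 6(Δ_i − Δ_(i-1)) read
  1·M_0 + 4·M_1 + 1·M_2 = 6(Δ_1 - Δ_0) = 90
  1·M_1 + 4·M_2 + 1·M_3 = 6(Δ_2 - Δ_1) = -66
Natural end conditions: M_0 = M_3 = 0.
Hence M_0 = 0, M_1 = 142/5, M_2 = -118/5, M_3 = 0.
On [3, 4], with S_1(t) = a_1 + b_1·(t - 3) + c_1·(t - 3)² + d_1·(t - 3)³: c_1 = M_1/2 = 71/5, d_1 = (M_2 - M_1)/(6h_1) = -26/3, b_1 = Δ_1 - h_1(2M_1 + M_2)/6 = 82/15.

5.4667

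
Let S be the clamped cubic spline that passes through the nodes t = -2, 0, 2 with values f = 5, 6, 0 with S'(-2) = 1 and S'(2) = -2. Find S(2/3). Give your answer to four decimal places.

Write M_i for S''(x_i). With h_i = 2, 2 and divided differences Δ_i = 1/2, -3, the continuity of S' gives the tridiagonal system
  2·M_0 + 8·M_1 + 2·M_2 = 6(Δ_1 - Δ_0) = -21
Clamped end conditions give two more equations: 2h_0·M_0 + h_0·M_1 = 6(Δ_0 - S'(-2)) = -3 and h_1·M_1 + 2h_1·M_2 = 6(S'(2) - Δ_1) = 6.
Hence M_0 = 9/8, M_1 = -15/4, M_2 = 27/8.
On [0, 2], S(t) = 6 - 13/8·t - 15/8·t² + 19/32·t³.
With t = 2/3: S(2/3) = 115/27.

4.2593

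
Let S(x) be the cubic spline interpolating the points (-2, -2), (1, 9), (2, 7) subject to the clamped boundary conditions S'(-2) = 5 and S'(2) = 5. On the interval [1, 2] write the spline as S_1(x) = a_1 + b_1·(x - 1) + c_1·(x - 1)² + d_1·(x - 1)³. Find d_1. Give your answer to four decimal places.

5.6250

Let M_i = S''(x_i). Step sizes h_i = 3, 1; slopes of the chords Δ_i = (y_(i+1) - y_i)/h_i = 11/3, -2.
  3·M_0 + 8·M_1 + 1·M_2 = 6(Δ_1 - Δ_0) = -34
Clamped end conditions give two more equations: 2h_0·M_0 + h_0·M_1 = 6(Δ_0 - S'(-2)) = -8 and h_1·M_1 + 2h_1·M_2 = 6(S'(2) - Δ_1) = 42.
Solving the tridiagonal system: M_0 = 35/12, M_1 = -17/2, M_2 = 101/4.
On [1, 2], with S_1(x) = a_1 + b_1·(x - 1) + c_1·(x - 1)² + d_1·(x - 1)³: c_1 = M_1/2 = -17/4, d_1 = (M_2 - M_1)/(6h_1) = 45/8, b_1 = Δ_1 - h_1(2M_1 + M_2)/6 = -27/8.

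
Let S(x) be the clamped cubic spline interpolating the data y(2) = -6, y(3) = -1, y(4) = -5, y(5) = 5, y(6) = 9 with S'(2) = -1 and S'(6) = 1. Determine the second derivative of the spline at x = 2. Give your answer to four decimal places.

32.9643

With M_i denoting the second derivative at x_i, h_i = 1, 1, 1, 1, and Δ_i = (y_(i+1) − y_i)/h_i = 5, -4, 10, 4:
  1·M_0 + 4·M_1 + 1·M_2 = 6(Δ_1 - Δ_0) = -54
  1·M_1 + 4·M_2 + 1·M_3 = 6(Δ_2 - Δ_1) = 84
  1·M_2 + 4·M_3 + 1·M_4 = 6(Δ_3 - Δ_2) = -36
Clamped end conditions give two more equations: 2h_0·M_0 + h_0·M_1 = 6(Δ_0 - S'(2)) = 36 and h_3·M_3 + 2h_3·M_4 = 6(S'(6) - Δ_3) = -18.
Solving: M_0 = 923/28, M_1 = -419/14, M_2 = 131/4, M_3 = -239/14, M_4 = -13/28.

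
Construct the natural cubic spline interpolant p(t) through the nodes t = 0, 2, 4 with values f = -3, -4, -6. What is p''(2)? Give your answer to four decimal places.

Put M_i = p'' at the i-th knot. Here h = (2, 2) and Δ = (-1/2, -1), so the interior equations h_(i-1)·M_(i-1) + 2(h_(i-1)+h_i)·M_i + h_i·M_(i+1) = 6(Δ_i − Δ_(i-1)) read
  2·M_0 + 8·M_1 + 2·M_2 = 6(Δ_1 - Δ_0) = -3
Natural end conditions: M_0 = M_2 = 0.
Solving: M_0 = 0, M_1 = -3/8, M_2 = 0.

-0.3750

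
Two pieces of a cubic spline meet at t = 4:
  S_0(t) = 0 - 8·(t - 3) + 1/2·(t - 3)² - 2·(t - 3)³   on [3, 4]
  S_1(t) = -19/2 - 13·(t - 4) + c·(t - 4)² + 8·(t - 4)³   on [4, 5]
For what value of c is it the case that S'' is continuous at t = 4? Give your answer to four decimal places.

S_0''(t) = 1 - 12·(t - 3), so S_0''(4) = -11. On the right, S_1''(4) = 2c, so c = -11/2.

-5.5000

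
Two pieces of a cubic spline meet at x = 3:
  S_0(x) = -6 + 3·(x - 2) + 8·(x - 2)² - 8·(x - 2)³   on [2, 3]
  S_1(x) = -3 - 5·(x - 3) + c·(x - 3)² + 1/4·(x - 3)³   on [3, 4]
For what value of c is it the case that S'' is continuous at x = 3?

-16

S_0''(x) = 16 - 48·(x - 2), so S_0''(3) = -32. On the right, S_1''(3) = 2c, so c = -16.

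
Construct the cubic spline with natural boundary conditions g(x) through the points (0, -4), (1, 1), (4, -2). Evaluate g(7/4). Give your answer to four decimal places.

With σ_i denoting the second derivative at x_i, h_i = 1, 3, and Δ_i = (y_(i+1) − y_i)/h_i = 5, -1:
  1·σ_0 + 8·σ_1 + 3·σ_2 = 6(Δ_1 - Δ_0) = -36
Natural end conditions: σ_0 = σ_2 = 0.
Solving the tridiagonal system: σ_0 = 0, σ_1 = -9/2, σ_2 = 0.
On [1, 4], g(x) = 1 + 7/2·(x - 1) - 9/4·(x - 1)² + 1/4·(x - 1)³.
With (x - 1) = 3/4: g(7/4) = 631/256.

2.4648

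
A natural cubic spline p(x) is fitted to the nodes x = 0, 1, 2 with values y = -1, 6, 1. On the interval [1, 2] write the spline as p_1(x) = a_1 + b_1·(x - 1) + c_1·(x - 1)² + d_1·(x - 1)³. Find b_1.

1

Put M_i = p'' at the i-th knot. Here h = (1, 1) and Δ = (7, -5), so the interior equations h_(i-1)·M_(i-1) + 2(h_(i-1)+h_i)·M_i + h_i·M_(i+1) = 6(Δ_i − Δ_(i-1)) read
  1·M_0 + 4·M_1 + 1·M_2 = 6(Δ_1 - Δ_0) = -72
Natural end conditions: M_0 = M_2 = 0.
Forward elimination and back-substitution give M_0 = 0, M_1 = -18, M_2 = 0.
On [1, 2], with p_1(x) = a_1 + b_1·(x - 1) + c_1·(x - 1)² + d_1·(x - 1)³: c_1 = M_1/2 = -9, d_1 = (M_2 - M_1)/(6h_1) = 3, b_1 = Δ_1 - h_1(2M_1 + M_2)/6 = 1.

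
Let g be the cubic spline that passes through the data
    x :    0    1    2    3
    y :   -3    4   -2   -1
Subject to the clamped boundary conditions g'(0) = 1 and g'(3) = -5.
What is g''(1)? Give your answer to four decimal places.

Write M_i for g''(x_i). With h_i = 1, 1, 1 and divided differences Δ_i = 7, -6, 1, the continuity of g' gives the tridiagonal system
  1·M_0 + 4·M_1 + 1·M_2 = 6(Δ_1 - Δ_0) = -78
  1·M_1 + 4·M_2 + 1·M_3 = 6(Δ_2 - Δ_1) = 42
Clamped end conditions give two more equations: 2h_0·M_0 + h_0·M_1 = 6(Δ_0 - g'(0)) = 36 and h_2·M_2 + 2h_2·M_3 = 6(g'(3) - Δ_2) = -36.
Forward elimination and back-substitution give M_0 = 178/5, M_1 = -176/5, M_2 = 136/5, M_3 = -158/5.

-35.2000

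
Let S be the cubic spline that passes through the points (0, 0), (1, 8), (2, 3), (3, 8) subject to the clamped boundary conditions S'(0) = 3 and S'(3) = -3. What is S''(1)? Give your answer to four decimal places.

Let σ_i = S''(x_i). Step sizes h_i = 1, 1, 1; slopes of the chords Δ_i = (y_(i+1) - y_i)/h_i = 8, -5, 5.
  1·σ_0 + 4·σ_1 + 1·σ_2 = 6(Δ_1 - Δ_0) = -78
  1·σ_1 + 4·σ_2 + 1·σ_3 = 6(Δ_2 - Δ_1) = 60
Clamped end conditions give two more equations: 2h_0·σ_0 + h_0·σ_1 = 6(Δ_0 - S'(0)) = 30 and h_2·σ_2 + 2h_2·σ_3 = 6(S'(3) - Δ_2) = -48.
Forward elimination and back-substitution give σ_0 = 166/5, σ_1 = -182/5, σ_2 = 172/5, σ_3 = -206/5.

-36.4000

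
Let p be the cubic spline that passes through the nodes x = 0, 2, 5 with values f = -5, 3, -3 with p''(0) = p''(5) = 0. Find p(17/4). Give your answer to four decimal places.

Let m_i = p''(x_i). Step sizes h_i = 2, 3; slopes of the chords Δ_i = (y_(i+1) - y_i)/h_i = 4, -2.
  2·m_0 + 10·m_1 + 3·m_2 = 6(Δ_1 - Δ_0) = -36
Natural end conditions: m_0 = m_2 = 0.
Hence m_0 = 0, m_1 = -18/5, m_2 = 0.
On [2, 5], p(x) = 3 + 8/5·(x - 2) - 9/5·(x - 2)² + 1/5·(x - 2)³.
With (x - 2) = 9/4: p(17/4) = -15/64.

-0.2344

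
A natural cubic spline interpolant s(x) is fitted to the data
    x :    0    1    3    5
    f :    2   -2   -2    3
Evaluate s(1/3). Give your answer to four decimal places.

0.4848

Put M_i = s'' at the i-th knot. Here h = (1, 2, 2) and Δ = (-4, 0, 5/2), so the interior equations h_(i-1)·M_(i-1) + 2(h_(i-1)+h_i)·M_i + h_i·M_(i+1) = 6(Δ_i − Δ_(i-1)) read
  1·M_0 + 6·M_1 + 2·M_2 = 6(Δ_1 - Δ_0) = 24
  2·M_1 + 8·M_2 + 2·M_3 = 6(Δ_2 - Δ_1) = 15
Natural end conditions: M_0 = M_3 = 0.
Solving: M_0 = 0, M_1 = 81/22, M_2 = 21/22, M_3 = 0.
On [0, 1], s(x) = 2 - 203/44·x + 0·x² + 27/44·x³.
With x = 1/3: s(1/3) = 16/33.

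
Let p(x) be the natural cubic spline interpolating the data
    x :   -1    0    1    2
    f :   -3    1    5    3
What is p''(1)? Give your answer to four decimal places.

-9.6000

With m_i denoting the second derivative at x_i, h_i = 1, 1, 1, and Δ_i = (y_(i+1) − y_i)/h_i = 4, 4, -2:
  1·m_0 + 4·m_1 + 1·m_2 = 6(Δ_1 - Δ_0) = 0
  1·m_1 + 4·m_2 + 1·m_3 = 6(Δ_2 - Δ_1) = -36
Natural end conditions: m_0 = m_3 = 0.
Hence m_0 = 0, m_1 = 12/5, m_2 = -48/5, m_3 = 0.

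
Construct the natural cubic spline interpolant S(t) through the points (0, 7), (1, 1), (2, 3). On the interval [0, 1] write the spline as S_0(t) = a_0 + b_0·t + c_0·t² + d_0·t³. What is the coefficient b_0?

-8

Let M_i = S''(x_i). Step sizes h_i = 1, 1; slopes of the chords Δ_i = (y_(i+1) - y_i)/h_i = -6, 2.
  1·M_0 + 4·M_1 + 1·M_2 = 6(Δ_1 - Δ_0) = 48
Natural end conditions: M_0 = M_2 = 0.
Solving the tridiagonal system: M_0 = 0, M_1 = 12, M_2 = 0.
On [0, 1], with S_0(t) = a_0 + b_0·t + c_0·t² + d_0·t³: c_0 = M_0/2 = 0, d_0 = (M_1 - M_0)/(6h_0) = 2, b_0 = Δ_0 - h_0(2M_0 + M_1)/6 = -8.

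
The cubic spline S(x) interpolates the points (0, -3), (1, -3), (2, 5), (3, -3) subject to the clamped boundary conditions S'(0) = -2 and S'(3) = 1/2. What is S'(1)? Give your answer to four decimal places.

6.9667

Write m_i for S''(x_i). With h_i = 1, 1, 1 and divided differences Δ_i = 0, 8, -8, the continuity of S' gives the tridiagonal system
  1·m_0 + 4·m_1 + 1·m_2 = 6(Δ_1 - Δ_0) = 48
  1·m_1 + 4·m_2 + 1·m_3 = 6(Δ_2 - Δ_1) = -96
Clamped end conditions give two more equations: 2h_0·m_0 + h_0·m_1 = 6(Δ_0 - S'(0)) = 12 and h_2·m_2 + 2h_2·m_3 = 6(S'(3) - Δ_2) = 51.
Hence m_0 = -89/15, m_1 = 358/15, m_2 = -623/15, m_3 = 694/15.
On [1, 2], S'(x) = b_1 + 2c_1·(x - 1) + 3d_1·(x - 1)² with b_1 = Δ_1 - h_1(2m_1 + m_2)/6 = 209/30, c_1 = m_1/2 = 179/15, d_1 = (m_2 - m_1)/(6h_1) = -109/10. So S'(1) = 209/30.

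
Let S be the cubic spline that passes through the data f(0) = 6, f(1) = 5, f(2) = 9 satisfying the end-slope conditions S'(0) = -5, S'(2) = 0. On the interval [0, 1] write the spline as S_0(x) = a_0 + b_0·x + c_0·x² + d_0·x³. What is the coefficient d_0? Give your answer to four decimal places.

With σ_i denoting the second derivative at x_i, h_i = 1, 1, and Δ_i = (y_(i+1) − y_i)/h_i = -1, 4:
  1·σ_0 + 4·σ_1 + 1·σ_2 = 6(Δ_1 - Δ_0) = 30
Clamped end conditions give two more equations: 2h_0·σ_0 + h_0·σ_1 = 6(Δ_0 - S'(0)) = 24 and h_1·σ_1 + 2h_1·σ_2 = 6(S'(2) - Δ_1) = -24.
Hence σ_0 = 7, σ_1 = 10, σ_2 = -17.
On [0, 1], with S_0(x) = a_0 + b_0·x + c_0·x² + d_0·x³: c_0 = σ_0/2 = 7/2, d_0 = (σ_1 - σ_0)/(6h_0) = 1/2, b_0 = Δ_0 - h_0(2σ_0 + σ_1)/6 = -5.

0.5000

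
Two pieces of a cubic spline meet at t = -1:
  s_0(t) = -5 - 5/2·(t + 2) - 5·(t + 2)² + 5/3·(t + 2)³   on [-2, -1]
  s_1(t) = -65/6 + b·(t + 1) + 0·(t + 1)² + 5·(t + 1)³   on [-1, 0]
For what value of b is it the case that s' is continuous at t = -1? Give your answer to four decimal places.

s_0'(t) = -5/2 - 10·(t + 2) + 5·(t + 2)², so s_0'(-1) = -15/2. On the right, s_1'(-1) = b, so b = -15/2.

-7.5000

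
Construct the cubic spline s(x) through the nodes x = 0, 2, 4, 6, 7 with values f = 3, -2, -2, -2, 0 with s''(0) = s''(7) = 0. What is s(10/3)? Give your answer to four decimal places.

Put m_i = s'' at the i-th knot. Here h = (2, 2, 2, 1) and Δ = (-5/2, 0, 0, 2), so the interior equations h_(i-1)·m_(i-1) + 2(h_(i-1)+h_i)·m_i + h_i·m_(i+1) = 6(Δ_i − Δ_(i-1)) read
  2·m_0 + 8·m_1 + 2·m_2 = 6(Δ_1 - Δ_0) = 15
  2·m_1 + 8·m_2 + 2·m_3 = 6(Δ_2 - Δ_1) = 0
  2·m_2 + 6·m_3 + 1·m_4 = 6(Δ_3 - Δ_2) = 12
Natural end conditions: m_0 = m_4 = 0.
Solving the tridiagonal system: m_0 = 0, m_1 = 177/82, m_2 = -93/82, m_3 = 195/82, m_4 = 0.
On [2, 4], s(x) = -2 - 87/82·(x - 2) + 177/164·(x - 2)² - 45/164·(x - 2)³.
With (x - 2) = 4/3: s(10/3) = -88/41.

-2.1463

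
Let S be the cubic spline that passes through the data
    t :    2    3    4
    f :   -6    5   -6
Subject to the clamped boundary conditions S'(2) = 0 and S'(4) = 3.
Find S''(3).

-69

Write M_i for S''(x_i). With h_i = 1, 1 and divided differences Δ_i = 11, -11, the continuity of S' gives the tridiagonal system
  1·M_0 + 4·M_1 + 1·M_2 = 6(Δ_1 - Δ_0) = -132
Clamped end conditions give two more equations: 2h_0·M_0 + h_0·M_1 = 6(Δ_0 - S'(2)) = 66 and h_1·M_1 + 2h_1·M_2 = 6(S'(4) - Δ_1) = 84.
Solving: M_0 = 135/2, M_1 = -69, M_2 = 153/2.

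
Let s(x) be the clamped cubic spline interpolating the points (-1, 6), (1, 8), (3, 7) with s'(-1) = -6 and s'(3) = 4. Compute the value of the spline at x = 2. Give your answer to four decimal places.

Write M_i for s''(x_i). With h_i = 2, 2 and divided differences Δ_i = 1, -1/2, the continuity of s' gives the tridiagonal system
  2·M_0 + 8·M_1 + 2·M_2 = 6(Δ_1 - Δ_0) = -9
Clamped end conditions give two more equations: 2h_0·M_0 + h_0·M_1 = 6(Δ_0 - s'(-1)) = 42 and h_1·M_1 + 2h_1·M_2 = 6(s'(3) - Δ_1) = 27.
Hence M_0 = 113/8, M_1 = -29/4, M_2 = 83/8.
On [1, 3], s(x) = 8 + 7/8·(x - 1) - 29/8·(x - 1)² + 47/32·(x - 1)³.
With (x - 1) = 1: s(2) = 215/32.

6.7188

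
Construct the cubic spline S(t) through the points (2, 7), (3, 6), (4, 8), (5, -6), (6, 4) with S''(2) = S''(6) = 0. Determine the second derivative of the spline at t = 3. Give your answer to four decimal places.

With σ_i denoting the second derivative at x_i, h_i = 1, 1, 1, 1, and Δ_i = (y_(i+1) − y_i)/h_i = -1, 2, -14, 10:
  1·σ_0 + 4·σ_1 + 1·σ_2 = 6(Δ_1 - Δ_0) = 18
  1·σ_1 + 4·σ_2 + 1·σ_3 = 6(Δ_2 - Δ_1) = -96
  1·σ_2 + 4·σ_3 + 1·σ_4 = 6(Δ_3 - Δ_2) = 144
Natural end conditions: σ_0 = σ_4 = 0.
Forward elimination and back-substitution give σ_0 = 0, σ_1 = 57/4, σ_2 = -39, σ_3 = 183/4, σ_4 = 0.

14.2500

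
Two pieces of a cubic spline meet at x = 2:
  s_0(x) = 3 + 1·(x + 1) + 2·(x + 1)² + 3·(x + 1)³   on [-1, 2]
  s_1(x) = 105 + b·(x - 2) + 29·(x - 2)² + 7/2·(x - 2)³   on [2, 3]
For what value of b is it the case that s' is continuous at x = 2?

s_0'(x) = 1 + 4·(x + 1) + 9·(x + 1)², so s_0'(2) = 94. On the right, s_1'(2) = b, so b = 94.

94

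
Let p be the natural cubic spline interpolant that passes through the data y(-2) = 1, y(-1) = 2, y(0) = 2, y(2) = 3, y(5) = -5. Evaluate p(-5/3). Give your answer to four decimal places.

1.4266

Put M_i = p'' at the i-th knot. Here h = (1, 1, 2, 3) and Δ = (1, 0, 1/2, -8/3), so the interior equations h_(i-1)·M_(i-1) + 2(h_(i-1)+h_i)·M_i + h_i·M_(i+1) = 6(Δ_i − Δ_(i-1)) read
  1·M_0 + 4·M_1 + 1·M_2 = 6(Δ_1 - Δ_0) = -6
  1·M_1 + 6·M_2 + 2·M_3 = 6(Δ_2 - Δ_1) = 3
  2·M_2 + 10·M_3 + 3·M_4 = 6(Δ_3 - Δ_2) = -19
Natural end conditions: M_0 = M_4 = 0.
Solving: M_0 = 0, M_1 = -202/107, M_2 = 166/107, M_3 = -473/214, M_4 = 0.
On [-2, -1], p(t) = 1 + 422/321·(t + 2) + 0·(t + 2)² - 101/321·(t + 2)³.
With (t + 2) = 1/3: p(-5/3) = 12364/8667.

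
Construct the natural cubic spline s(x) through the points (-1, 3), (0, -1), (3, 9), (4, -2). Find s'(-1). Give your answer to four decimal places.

-5.8485

Let M_i = s''(x_i). Step sizes h_i = 1, 3, 1; slopes of the chords Δ_i = (y_(i+1) - y_i)/h_i = -4, 10/3, -11.
  1·M_0 + 8·M_1 + 3·M_2 = 6(Δ_1 - Δ_0) = 44
  3·M_1 + 8·M_2 + 1·M_3 = 6(Δ_2 - Δ_1) = -86
Natural end conditions: M_0 = M_3 = 0.
Solving the tridiagonal system: M_0 = 0, M_1 = 122/11, M_2 = -164/11, M_3 = 0.
On [-1, 0], s'(x) = b_0 + 2c_0·(x + 1) + 3d_0·(x + 1)² with b_0 = Δ_0 - h_0(2M_0 + M_1)/6 = -193/33, c_0 = M_0/2 = 0, d_0 = (M_1 - M_0)/(6h_0) = 61/33. So s'(-1) = -193/33.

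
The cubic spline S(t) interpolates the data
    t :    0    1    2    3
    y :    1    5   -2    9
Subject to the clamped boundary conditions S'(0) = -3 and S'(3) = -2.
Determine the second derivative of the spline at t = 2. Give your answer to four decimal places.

Put σ_i = S'' at the i-th knot. Here h = (1, 1, 1) and Δ = (4, -7, 11), so the interior equations h_(i-1)·σ_(i-1) + 2(h_(i-1)+h_i)·σ_i + h_i·σ_(i+1) = 6(Δ_i − Δ_(i-1)) read
  1·σ_0 + 4·σ_1 + 1·σ_2 = 6(Δ_1 - Δ_0) = -66
  1·σ_1 + 4·σ_2 + 1·σ_3 = 6(Δ_2 - Δ_1) = 108
Clamped end conditions give two more equations: 2h_0·σ_0 + h_0·σ_1 = 6(Δ_0 - S'(0)) = 42 and h_2·σ_2 + 2h_2·σ_3 = 6(S'(3) - Δ_2) = -78.
Solving: σ_0 = 616/15, σ_1 = -602/15, σ_2 = 802/15, σ_3 = -986/15.

53.4667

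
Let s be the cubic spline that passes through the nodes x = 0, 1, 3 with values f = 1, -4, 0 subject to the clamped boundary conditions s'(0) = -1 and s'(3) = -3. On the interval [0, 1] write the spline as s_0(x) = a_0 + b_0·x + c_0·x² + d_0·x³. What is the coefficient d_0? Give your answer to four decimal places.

5.8333

With m_i denoting the second derivative at x_i, h_i = 1, 2, and Δ_i = (y_(i+1) − y_i)/h_i = -5, 2:
  1·m_0 + 6·m_1 + 2·m_2 = 6(Δ_1 - Δ_0) = 42
Clamped end conditions give two more equations: 2h_0·m_0 + h_0·m_1 = 6(Δ_0 - s'(0)) = -24 and h_1·m_1 + 2h_1·m_2 = 6(s'(3) - Δ_1) = -30.
Hence m_0 = -59/3, m_1 = 46/3, m_2 = -91/6.
On [0, 1], with s_0(x) = a_0 + b_0·x + c_0·x² + d_0·x³: c_0 = m_0/2 = -59/6, d_0 = (m_1 - m_0)/(6h_0) = 35/6, b_0 = Δ_0 - h_0(2m_0 + m_1)/6 = -1.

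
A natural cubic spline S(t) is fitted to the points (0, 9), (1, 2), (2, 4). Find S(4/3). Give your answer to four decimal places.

Let σ_i = S''(x_i). Step sizes h_i = 1, 1; slopes of the chords Δ_i = (y_(i+1) - y_i)/h_i = -7, 2.
  1·σ_0 + 4·σ_1 + 1·σ_2 = 6(Δ_1 - Δ_0) = 54
Natural end conditions: σ_0 = σ_2 = 0.
Solving the tridiagonal system: σ_0 = 0, σ_1 = 27/2, σ_2 = 0.
On [1, 2], S(t) = 2 - 5/2·(t - 1) + 27/4·(t - 1)² - 9/4·(t - 1)³.
With (t - 1) = 1/3: S(4/3) = 11/6.

1.8333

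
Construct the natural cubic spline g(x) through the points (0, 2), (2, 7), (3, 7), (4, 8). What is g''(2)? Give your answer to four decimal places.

Let M_i = g''(x_i). Step sizes h_i = 2, 1, 1; slopes of the chords Δ_i = (y_(i+1) - y_i)/h_i = 5/2, 0, 1.
  2·M_0 + 6·M_1 + 1·M_2 = 6(Δ_1 - Δ_0) = -15
  1·M_1 + 4·M_2 + 1·M_3 = 6(Δ_2 - Δ_1) = 6
Natural end conditions: M_0 = M_3 = 0.
Hence M_0 = 0, M_1 = -66/23, M_2 = 51/23, M_3 = 0.

-2.8696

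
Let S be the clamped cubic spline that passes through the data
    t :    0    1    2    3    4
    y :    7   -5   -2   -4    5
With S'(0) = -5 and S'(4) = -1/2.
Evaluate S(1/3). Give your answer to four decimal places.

3.5721

Write m_i for S''(x_i). With h_i = 1, 1, 1, 1 and divided differences Δ_i = -12, 3, -2, 9, the continuity of S' gives the tridiagonal system
  1·m_0 + 4·m_1 + 1·m_2 = 6(Δ_1 - Δ_0) = 90
  1·m_1 + 4·m_2 + 1·m_3 = 6(Δ_2 - Δ_1) = -30
  1·m_2 + 4·m_3 + 1·m_4 = 6(Δ_3 - Δ_2) = 66
Clamped end conditions give two more equations: 2h_0·m_0 + h_0·m_1 = 6(Δ_0 - S'(0)) = -42 and h_3·m_3 + 2h_3·m_4 = 6(S'(4) - Δ_3) = -57.
Hence m_0 = -2271/56, m_1 = 1095/28, m_2 = -207/8, m_3 = 963/28, m_4 = -2559/56.
On [0, 1], S(t) = 7 - 5·t - 2271/112·t² + 1487/112·t³.
With t = 1/3: S(1/3) = 5401/1512.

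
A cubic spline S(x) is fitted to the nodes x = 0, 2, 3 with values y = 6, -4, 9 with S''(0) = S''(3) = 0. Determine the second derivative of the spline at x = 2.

18

Let m_i = S''(x_i). Step sizes h_i = 2, 1; slopes of the chords Δ_i = (y_(i+1) - y_i)/h_i = -5, 13.
  2·m_0 + 6·m_1 + 1·m_2 = 6(Δ_1 - Δ_0) = 108
Natural end conditions: m_0 = m_2 = 0.
Hence m_0 = 0, m_1 = 18, m_2 = 0.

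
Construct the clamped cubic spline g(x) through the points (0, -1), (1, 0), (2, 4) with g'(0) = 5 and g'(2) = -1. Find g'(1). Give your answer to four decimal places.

Put M_i = g'' at the i-th knot. Here h = (1, 1) and Δ = (1, 4), so the interior equations h_(i-1)·M_(i-1) + 2(h_(i-1)+h_i)·M_i + h_i·M_(i+1) = 6(Δ_i − Δ_(i-1)) read
  1·M_0 + 4·M_1 + 1·M_2 = 6(Δ_1 - Δ_0) = 18
Clamped end conditions give two more equations: 2h_0·M_0 + h_0·M_1 = 6(Δ_0 - g'(0)) = -24 and h_1·M_1 + 2h_1·M_2 = 6(g'(2) - Δ_1) = -30.
Solving: M_0 = -39/2, M_1 = 15, M_2 = -45/2.
On [1, 2], g'(x) = b_1 + 2c_1·(x - 1) + 3d_1·(x - 1)² with b_1 = Δ_1 - h_1(2M_1 + M_2)/6 = 11/4, c_1 = M_1/2 = 15/2, d_1 = (M_2 - M_1)/(6h_1) = -25/4. So g'(1) = 11/4.

2.7500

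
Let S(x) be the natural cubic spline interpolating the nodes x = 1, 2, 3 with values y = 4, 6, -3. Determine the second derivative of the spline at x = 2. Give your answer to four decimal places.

-16.5000

Put σ_i = S'' at the i-th knot. Here h = (1, 1) and Δ = (2, -9), so the interior equations h_(i-1)·σ_(i-1) + 2(h_(i-1)+h_i)·σ_i + h_i·σ_(i+1) = 6(Δ_i − Δ_(i-1)) read
  1·σ_0 + 4·σ_1 + 1·σ_2 = 6(Δ_1 - Δ_0) = -66
Natural end conditions: σ_0 = σ_2 = 0.
Solving: σ_0 = 0, σ_1 = -33/2, σ_2 = 0.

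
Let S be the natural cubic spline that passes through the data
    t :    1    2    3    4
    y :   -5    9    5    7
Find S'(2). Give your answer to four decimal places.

3.6000

With m_i denoting the second derivative at x_i, h_i = 1, 1, 1, and Δ_i = (y_(i+1) − y_i)/h_i = 14, -4, 2:
  1·m_0 + 4·m_1 + 1·m_2 = 6(Δ_1 - Δ_0) = -108
  1·m_1 + 4·m_2 + 1·m_3 = 6(Δ_2 - Δ_1) = 36
Natural end conditions: m_0 = m_3 = 0.
Solving the tridiagonal system: m_0 = 0, m_1 = -156/5, m_2 = 84/5, m_3 = 0.
On [2, 3], S'(t) = b_1 + 2c_1·(t - 2) + 3d_1·(t - 2)² with b_1 = Δ_1 - h_1(2m_1 + m_2)/6 = 18/5, c_1 = m_1/2 = -78/5, d_1 = (m_2 - m_1)/(6h_1) = 8. So S'(2) = 18/5.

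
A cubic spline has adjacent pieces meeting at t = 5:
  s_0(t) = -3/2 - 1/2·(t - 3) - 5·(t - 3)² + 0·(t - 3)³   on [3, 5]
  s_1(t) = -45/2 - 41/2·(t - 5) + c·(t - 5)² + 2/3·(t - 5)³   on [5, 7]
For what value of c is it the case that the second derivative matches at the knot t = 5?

-5

s_0''(t) = -10 + 0·(t - 3), so s_0''(5) = -10. On the right, s_1''(5) = 2c, so c = -5.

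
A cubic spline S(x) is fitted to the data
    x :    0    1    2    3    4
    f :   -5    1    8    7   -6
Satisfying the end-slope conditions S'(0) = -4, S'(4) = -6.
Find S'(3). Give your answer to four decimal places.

-10.1607

With M_i denoting the second derivative at x_i, h_i = 1, 1, 1, 1, and Δ_i = (y_(i+1) − y_i)/h_i = 6, 7, -1, -13:
  1·M_0 + 4·M_1 + 1·M_2 = 6(Δ_1 - Δ_0) = 6
  1·M_1 + 4·M_2 + 1·M_3 = 6(Δ_2 - Δ_1) = -48
  1·M_2 + 4·M_3 + 1·M_4 = 6(Δ_3 - Δ_2) = -72
Clamped end conditions give two more equations: 2h_0·M_0 + h_0·M_1 = 6(Δ_0 - S'(0)) = 60 and h_3·M_3 + 2h_3·M_4 = 6(S'(4) - Δ_3) = 42.
Solving the tridiagonal system: M_0 = 919/28, M_1 = -79/14, M_2 = -17/4, M_3 = -355/14, M_4 = 943/28.
On [3, 4], S'(x) = b_3 + 2c_3·(x - 3) + 3d_3·(x - 3)² with b_3 = Δ_3 - h_3(2M_3 + M_4)/6 = -569/56, c_3 = M_3/2 = -355/28, d_3 = (M_4 - M_3)/(6h_3) = 551/56. So S'(3) = -569/56.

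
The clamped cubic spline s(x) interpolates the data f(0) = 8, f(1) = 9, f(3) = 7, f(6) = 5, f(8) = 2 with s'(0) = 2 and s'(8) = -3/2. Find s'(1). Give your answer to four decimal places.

0.0147

With M_i denoting the second derivative at x_i, h_i = 1, 2, 3, 2, and Δ_i = (y_(i+1) − y_i)/h_i = 1, -1, -2/3, -3/2:
  1·M_0 + 6·M_1 + 2·M_2 = 6(Δ_1 - Δ_0) = -12
  2·M_1 + 10·M_2 + 3·M_3 = 6(Δ_2 - Δ_1) = 2
  3·M_2 + 10·M_3 + 2·M_4 = 6(Δ_3 - Δ_2) = -5
Clamped end conditions give two more equations: 2h_0·M_0 + h_0·M_1 = 6(Δ_0 - s'(0)) = -6 and h_3·M_3 + 2h_3·M_4 = 6(s'(8) - Δ_3) = 0.
Forward elimination and back-substitution give M_0 = -554/273, M_1 = -530/273, M_2 = 229/273, M_3 = -76/91, M_4 = 38/91.
On [1, 3], s'(x) = b_1 + 2c_1·(x - 1) + 3d_1·(x - 1)² with b_1 = Δ_1 - h_1(2M_1 + M_2)/6 = 4/273, c_1 = M_1/2 = -265/273, d_1 = (M_2 - M_1)/(6h_1) = 253/1092. So s'(1) = 4/273.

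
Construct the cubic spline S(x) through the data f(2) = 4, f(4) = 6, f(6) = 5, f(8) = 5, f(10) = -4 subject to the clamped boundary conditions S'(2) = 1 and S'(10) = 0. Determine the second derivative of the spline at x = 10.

With M_i denoting the second derivative at x_i, h_i = 2, 2, 2, 2, and Δ_i = (y_(i+1) − y_i)/h_i = 1, -1/2, 0, -9/2:
  2·M_0 + 8·M_1 + 2·M_2 = 6(Δ_1 - Δ_0) = -9
  2·M_1 + 8·M_2 + 2·M_3 = 6(Δ_2 - Δ_1) = 3
  2·M_2 + 8·M_3 + 2·M_4 = 6(Δ_3 - Δ_2) = -27
Clamped end conditions give two more equations: 2h_0·M_0 + h_0·M_1 = 6(Δ_0 - S'(2)) = 0 and h_3·M_3 + 2h_3·M_4 = 6(S'(10) - Δ_3) = 27.
Solving the tridiagonal system: M_0 = 1, M_1 = -2, M_2 = 5/2, M_3 = -13/2, M_4 = 10.

10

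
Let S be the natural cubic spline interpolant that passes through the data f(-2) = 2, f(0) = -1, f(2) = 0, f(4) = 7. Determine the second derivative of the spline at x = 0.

1

Put σ_i = S'' at the i-th knot. Here h = (2, 2, 2) and Δ = (-3/2, 1/2, 7/2), so the interior equations h_(i-1)·σ_(i-1) + 2(h_(i-1)+h_i)·σ_i + h_i·σ_(i+1) = 6(Δ_i − Δ_(i-1)) read
  2·σ_0 + 8·σ_1 + 2·σ_2 = 6(Δ_1 - Δ_0) = 12
  2·σ_1 + 8·σ_2 + 2·σ_3 = 6(Δ_2 - Δ_1) = 18
Natural end conditions: σ_0 = σ_3 = 0.
Solving the tridiagonal system: σ_0 = 0, σ_1 = 1, σ_2 = 2, σ_3 = 0.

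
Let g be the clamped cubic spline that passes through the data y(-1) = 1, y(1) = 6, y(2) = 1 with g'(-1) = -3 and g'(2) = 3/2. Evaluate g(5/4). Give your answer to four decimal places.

4.6211

Write M_i for g''(x_i). With h_i = 2, 1 and divided differences Δ_i = 5/2, -5, the continuity of g' gives the tridiagonal system
  2·M_0 + 6·M_1 + 1·M_2 = 6(Δ_1 - Δ_0) = -45
Clamped end conditions give two more equations: 2h_0·M_0 + h_0·M_1 = 6(Δ_0 - g'(-1)) = 33 and h_1·M_1 + 2h_1·M_2 = 6(g'(2) - Δ_1) = 39.
Solving: M_0 = 69/4, M_1 = -18, M_2 = 57/2.
On [1, 2], g(x) = 6 - 15/4·(x - 1) - 9·(x - 1)² + 31/4·(x - 1)³.
With (x - 1) = 1/4: g(5/4) = 1183/256.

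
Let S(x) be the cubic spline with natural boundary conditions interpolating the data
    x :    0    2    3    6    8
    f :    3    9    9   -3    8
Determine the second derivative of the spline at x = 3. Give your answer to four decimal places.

With M_i denoting the second derivative at x_i, h_i = 2, 1, 3, 2, and Δ_i = (y_(i+1) − y_i)/h_i = 3, 0, -4, 11/2:
  2·M_0 + 6·M_1 + 1·M_2 = 6(Δ_1 - Δ_0) = -18
  1·M_1 + 8·M_2 + 3·M_3 = 6(Δ_2 - Δ_1) = -24
  3·M_2 + 10·M_3 + 2·M_4 = 6(Δ_3 - Δ_2) = 57
Natural end conditions: M_0 = M_4 = 0.
Solving the tridiagonal system: M_0 = 0, M_1 = -867/416, M_2 = -1143/208, M_3 = 3057/416, M_4 = 0.

-5.4952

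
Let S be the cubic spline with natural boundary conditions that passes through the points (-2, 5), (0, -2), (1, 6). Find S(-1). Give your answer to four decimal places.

Put σ_i = S'' at the i-th knot. Here h = (2, 1) and Δ = (-7/2, 8), so the interior equations h_(i-1)·σ_(i-1) + 2(h_(i-1)+h_i)·σ_i + h_i·σ_(i+1) = 6(Δ_i − Δ_(i-1)) read
  2·σ_0 + 6·σ_1 + 1·σ_2 = 6(Δ_1 - Δ_0) = 69
Natural end conditions: σ_0 = σ_2 = 0.
Forward elimination and back-substitution give σ_0 = 0, σ_1 = 23/2, σ_2 = 0.
On [-2, 0], S(x) = 5 - 22/3·(x + 2) + 0·(x + 2)² + 23/24·(x + 2)³.
With (x + 2) = 1: S(-1) = -11/8.

-1.3750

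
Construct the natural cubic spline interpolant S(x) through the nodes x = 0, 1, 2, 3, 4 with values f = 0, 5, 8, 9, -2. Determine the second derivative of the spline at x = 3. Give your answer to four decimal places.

-18.6429

Write m_i for S''(x_i). With h_i = 1, 1, 1, 1 and divided differences Δ_i = 5, 3, 1, -11, the continuity of S' gives the tridiagonal system
  1·m_0 + 4·m_1 + 1·m_2 = 6(Δ_1 - Δ_0) = -12
  1·m_1 + 4·m_2 + 1·m_3 = 6(Δ_2 - Δ_1) = -12
  1·m_2 + 4·m_3 + 1·m_4 = 6(Δ_3 - Δ_2) = -72
Natural end conditions: m_0 = m_4 = 0.
Solving the tridiagonal system: m_0 = 0, m_1 = -51/14, m_2 = 18/7, m_3 = -261/14, m_4 = 0.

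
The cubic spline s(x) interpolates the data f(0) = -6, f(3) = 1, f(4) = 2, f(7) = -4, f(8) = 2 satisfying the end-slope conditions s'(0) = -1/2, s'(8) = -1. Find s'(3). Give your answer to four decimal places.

2.5938

Write M_i for s''(x_i). With h_i = 3, 1, 3, 1 and divided differences Δ_i = 7/3, 1, -2, 6, the continuity of s' gives the tridiagonal system
  3·M_0 + 8·M_1 + 1·M_2 = 6(Δ_1 - Δ_0) = -8
  1·M_1 + 8·M_2 + 3·M_3 = 6(Δ_2 - Δ_1) = -18
  3·M_2 + 8·M_3 + 1·M_4 = 6(Δ_3 - Δ_2) = 48
Clamped end conditions give two more equations: 2h_0·M_0 + h_0·M_1 = 6(Δ_0 - s'(0)) = 17 and h_3·M_3 + 2h_3·M_4 = 6(s'(8) - Δ_3) = -42.
Solving: M_0 = 173/48, M_1 = -37/24, M_2 = -311/48, M_3 = 283/24, M_4 = -1291/48.
On [3, 4], s'(x) = b_1 + 2c_1·(x - 3) + 3d_1·(x - 3)² with b_1 = Δ_1 - h_1(2M_1 + M_2)/6 = 83/32, c_1 = M_1/2 = -37/48, d_1 = (M_2 - M_1)/(6h_1) = -79/96. So s'(3) = 83/32.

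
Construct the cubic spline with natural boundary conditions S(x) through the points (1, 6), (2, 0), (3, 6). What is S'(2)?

With M_i denoting the second derivative at x_i, h_i = 1, 1, and Δ_i = (y_(i+1) − y_i)/h_i = -6, 6:
  1·M_0 + 4·M_1 + 1·M_2 = 6(Δ_1 - Δ_0) = 72
Natural end conditions: M_0 = M_2 = 0.
Solving the tridiagonal system: M_0 = 0, M_1 = 18, M_2 = 0.
On [2, 3], S'(x) = b_1 + 2c_1·(x - 2) + 3d_1·(x - 2)² with b_1 = Δ_1 - h_1(2M_1 + M_2)/6 = 0, c_1 = M_1/2 = 9, d_1 = (M_2 - M_1)/(6h_1) = -3. So S'(2) = 0.

0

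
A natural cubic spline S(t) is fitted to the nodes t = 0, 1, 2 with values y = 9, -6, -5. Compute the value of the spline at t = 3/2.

-7

Write M_i for S''(x_i). With h_i = 1, 1 and divided differences Δ_i = -15, 1, the continuity of S' gives the tridiagonal system
  1·M_0 + 4·M_1 + 1·M_2 = 6(Δ_1 - Δ_0) = 96
Natural end conditions: M_0 = M_2 = 0.
Hence M_0 = 0, M_1 = 24, M_2 = 0.
On [1, 2], S(t) = -6 - 7·(t - 1) + 12·(t - 1)² - 4·(t - 1)³.
With (t - 1) = 1/2: S(3/2) = -7.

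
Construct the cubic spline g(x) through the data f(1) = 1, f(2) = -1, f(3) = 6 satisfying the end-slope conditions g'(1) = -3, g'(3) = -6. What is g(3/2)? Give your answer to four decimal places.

Write σ_i for g''(x_i). With h_i = 1, 1 and divided differences Δ_i = -2, 7, the continuity of g' gives the tridiagonal system
  1·σ_0 + 4·σ_1 + 1·σ_2 = 6(Δ_1 - Δ_0) = 54
Clamped end conditions give two more equations: 2h_0·σ_0 + h_0·σ_1 = 6(Δ_0 - g'(1)) = 6 and h_1·σ_1 + 2h_1·σ_2 = 6(g'(3) - Δ_1) = -78.
Solving: σ_0 = -12, σ_1 = 30, σ_2 = -54.
On [1, 2], g(x) = 1 - 3·(x - 1) - 6·(x - 1)² + 7·(x - 1)³.
With (x - 1) = 1/2: g(3/2) = -9/8.

-1.1250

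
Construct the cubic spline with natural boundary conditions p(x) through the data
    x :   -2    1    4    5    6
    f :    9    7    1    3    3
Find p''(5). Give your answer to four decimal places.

-4.0357

With M_i denoting the second derivative at x_i, h_i = 3, 3, 1, 1, and Δ_i = (y_(i+1) − y_i)/h_i = -2/3, -2, 2, 0:
  3·M_0 + 12·M_1 + 3·M_2 = 6(Δ_1 - Δ_0) = -8
  3·M_1 + 8·M_2 + 1·M_3 = 6(Δ_2 - Δ_1) = 24
  1·M_2 + 4·M_3 + 1·M_4 = 6(Δ_3 - Δ_2) = -12
Natural end conditions: M_0 = M_4 = 0.
Hence M_0 = 0, M_1 = -143/84, M_2 = 29/7, M_3 = -113/28, M_4 = 0.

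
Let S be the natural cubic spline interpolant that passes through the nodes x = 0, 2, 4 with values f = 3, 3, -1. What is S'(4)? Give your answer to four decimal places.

-2.5000

Put M_i = S'' at the i-th knot. Here h = (2, 2) and Δ = (0, -2), so the interior equations h_(i-1)·M_(i-1) + 2(h_(i-1)+h_i)·M_i + h_i·M_(i+1) = 6(Δ_i − Δ_(i-1)) read
  2·M_0 + 8·M_1 + 2·M_2 = 6(Δ_1 - Δ_0) = -12
Natural end conditions: M_0 = M_2 = 0.
Hence M_0 = 0, M_1 = -3/2, M_2 = 0.
On [2, 4], S'(x) = b_1 + 2c_1·(x - 2) + 3d_1·(x - 2)² with b_1 = Δ_1 - h_1(2M_1 + M_2)/6 = -1, c_1 = M_1/2 = -3/4, d_1 = (M_2 - M_1)/(6h_1) = 1/8. So S'(4) = -5/2.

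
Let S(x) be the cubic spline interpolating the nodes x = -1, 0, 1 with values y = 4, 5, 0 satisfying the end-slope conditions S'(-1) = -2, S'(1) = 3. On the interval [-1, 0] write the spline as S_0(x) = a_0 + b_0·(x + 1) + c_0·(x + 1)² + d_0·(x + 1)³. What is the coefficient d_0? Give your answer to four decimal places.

-7.2500

Let m_i = S''(x_i). Step sizes h_i = 1, 1; slopes of the chords Δ_i = (y_(i+1) - y_i)/h_i = 1, -5.
  1·m_0 + 4·m_1 + 1·m_2 = 6(Δ_1 - Δ_0) = -36
Clamped end conditions give two more equations: 2h_0·m_0 + h_0·m_1 = 6(Δ_0 - S'(-1)) = 18 and h_1·m_1 + 2h_1·m_2 = 6(S'(1) - Δ_1) = 48.
Forward elimination and back-substitution give m_0 = 41/2, m_1 = -23, m_2 = 71/2.
On [-1, 0], with S_0(x) = a_0 + b_0·(x + 1) + c_0·(x + 1)² + d_0·(x + 1)³: c_0 = m_0/2 = 41/4, d_0 = (m_1 - m_0)/(6h_0) = -29/4, b_0 = Δ_0 - h_0(2m_0 + m_1)/6 = -2.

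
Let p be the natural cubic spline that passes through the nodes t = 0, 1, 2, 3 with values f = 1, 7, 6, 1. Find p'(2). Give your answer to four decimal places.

Put σ_i = p'' at the i-th knot. Here h = (1, 1, 1) and Δ = (6, -1, -5), so the interior equations h_(i-1)·σ_(i-1) + 2(h_(i-1)+h_i)·σ_i + h_i·σ_(i+1) = 6(Δ_i − Δ_(i-1)) read
  1·σ_0 + 4·σ_1 + 1·σ_2 = 6(Δ_1 - Δ_0) = -42
  1·σ_1 + 4·σ_2 + 1·σ_3 = 6(Δ_2 - Δ_1) = -24
Natural end conditions: σ_0 = σ_3 = 0.
Solving: σ_0 = 0, σ_1 = -48/5, σ_2 = -18/5, σ_3 = 0.
On [2, 3], p'(t) = b_2 + 2c_2·(t - 2) + 3d_2·(t - 2)² with b_2 = Δ_2 - h_2(2σ_2 + σ_3)/6 = -19/5, c_2 = σ_2/2 = -9/5, d_2 = (σ_3 - σ_2)/(6h_2) = 3/5. So p'(2) = -19/5.

-3.8000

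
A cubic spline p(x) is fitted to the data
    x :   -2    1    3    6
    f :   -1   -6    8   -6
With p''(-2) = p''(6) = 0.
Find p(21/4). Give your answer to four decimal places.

With M_i denoting the second derivative at x_i, h_i = 3, 2, 3, and Δ_i = (y_(i+1) − y_i)/h_i = -5/3, 7, -14/3:
  3·M_0 + 10·M_1 + 2·M_2 = 6(Δ_1 - Δ_0) = 52
  2·M_1 + 10·M_2 + 3·M_3 = 6(Δ_2 - Δ_1) = -70
Natural end conditions: M_0 = M_3 = 0.
Solving the tridiagonal system: M_0 = 0, M_1 = 55/8, M_2 = -67/8, M_3 = 0.
On [3, 6], p(x) = 8 + 89/24·(x - 3) - 67/16·(x - 3)² + 67/144·(x - 3)³.
With (x - 3) = 9/4: p(21/4) = 455/1024.

0.4443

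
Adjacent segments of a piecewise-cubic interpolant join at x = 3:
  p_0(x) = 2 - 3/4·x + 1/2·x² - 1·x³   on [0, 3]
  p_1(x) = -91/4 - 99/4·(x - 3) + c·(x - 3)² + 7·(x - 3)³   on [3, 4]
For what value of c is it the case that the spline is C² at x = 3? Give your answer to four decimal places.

p_0''(x) = 1 - 6·x, so p_0''(3) = -17. On the right, p_1''(3) = 2c, so c = -17/2.

-8.5000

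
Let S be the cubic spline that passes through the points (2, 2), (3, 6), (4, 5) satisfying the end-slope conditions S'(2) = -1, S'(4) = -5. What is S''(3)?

-11

With m_i denoting the second derivative at x_i, h_i = 1, 1, and Δ_i = (y_(i+1) − y_i)/h_i = 4, -1:
  1·m_0 + 4·m_1 + 1·m_2 = 6(Δ_1 - Δ_0) = -30
Clamped end conditions give two more equations: 2h_0·m_0 + h_0·m_1 = 6(Δ_0 - S'(2)) = 30 and h_1·m_1 + 2h_1·m_2 = 6(S'(4) - Δ_1) = -24.
Hence m_0 = 41/2, m_1 = -11, m_2 = -13/2.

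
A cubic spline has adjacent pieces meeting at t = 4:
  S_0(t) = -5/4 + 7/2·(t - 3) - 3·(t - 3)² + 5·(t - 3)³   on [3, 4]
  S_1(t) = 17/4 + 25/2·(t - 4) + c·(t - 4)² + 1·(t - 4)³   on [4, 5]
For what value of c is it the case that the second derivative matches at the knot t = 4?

S_0''(t) = -6 + 30·(t - 3), so S_0''(4) = 24. On the right, S_1''(4) = 2c, so c = 12.

12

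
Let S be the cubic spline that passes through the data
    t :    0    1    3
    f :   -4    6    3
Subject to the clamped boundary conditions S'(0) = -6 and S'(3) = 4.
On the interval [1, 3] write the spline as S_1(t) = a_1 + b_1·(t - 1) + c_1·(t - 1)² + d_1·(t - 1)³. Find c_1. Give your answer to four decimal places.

With σ_i denoting the second derivative at x_i, h_i = 1, 2, and Δ_i = (y_(i+1) − y_i)/h_i = 10, -3/2:
  1·σ_0 + 6·σ_1 + 2·σ_2 = 6(Δ_1 - Δ_0) = -69
Clamped end conditions give two more equations: 2h_0·σ_0 + h_0·σ_1 = 6(Δ_0 - S'(0)) = 96 and h_1·σ_1 + 2h_1·σ_2 = 6(S'(3) - Δ_1) = 33.
Solving: σ_0 = 377/6, σ_1 = -89/3, σ_2 = 277/12.
On [1, 3], with S_1(t) = a_1 + b_1·(t - 1) + c_1·(t - 1)² + d_1·(t - 1)³: c_1 = σ_1/2 = -89/6, d_1 = (σ_2 - σ_1)/(6h_1) = 211/48, b_1 = Δ_1 - h_1(2σ_1 + σ_2)/6 = 127/12.

-14.8333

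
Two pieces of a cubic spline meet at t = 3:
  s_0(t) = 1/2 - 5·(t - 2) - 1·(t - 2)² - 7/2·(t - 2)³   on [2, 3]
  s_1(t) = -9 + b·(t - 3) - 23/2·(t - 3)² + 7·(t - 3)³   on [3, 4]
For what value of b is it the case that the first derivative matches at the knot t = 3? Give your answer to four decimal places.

s_0'(t) = -5 - 2·(t - 2) - 21/2·(t - 2)², so s_0'(3) = -35/2. On the right, s_1'(3) = b, so b = -35/2.

-17.5000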